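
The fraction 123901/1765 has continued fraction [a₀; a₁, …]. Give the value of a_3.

⌊123901/1765⌋ = 70, remainder 351
⌊1765/351⌋ = 5, remainder 10
⌊351/10⌋ = 35, remainder 1
⌊10/1⌋ = 10, remainder 0

10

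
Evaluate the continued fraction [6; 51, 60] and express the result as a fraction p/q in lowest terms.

Work from the innermost term outward:
Start with 60.
51 + 1/(60/1) = 51 + 1/60 = 3061/60
6 + 1/(3061/60) = 6 + 60/3061 = 18426/3061

18426/3061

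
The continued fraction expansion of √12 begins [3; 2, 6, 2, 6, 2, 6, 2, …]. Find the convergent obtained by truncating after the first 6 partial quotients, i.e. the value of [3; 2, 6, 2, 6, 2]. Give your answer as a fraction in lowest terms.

1351/390

Collapse the nested fraction from the inside out:
Start with 2.
6 + 1/(2/1) = 6 + 1/2 = 13/2
2 + 1/(13/2) = 2 + 2/13 = 28/13
6 + 1/(28/13) = 6 + 13/28 = 181/28
2 + 1/(181/28) = 2 + 28/181 = 390/181
3 + 1/(390/181) = 3 + 181/390 = 1351/390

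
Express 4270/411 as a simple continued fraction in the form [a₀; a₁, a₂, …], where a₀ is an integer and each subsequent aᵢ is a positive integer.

[10; 2, 1, 1, 3, 7, 3]

⌊4270/411⌋ = 10, remainder 160
⌊411/160⌋ = 2, remainder 91
⌊160/91⌋ = 1, remainder 69
⌊91/69⌋ = 1, remainder 22
⌊69/22⌋ = 3, remainder 3
⌊22/3⌋ = 7, remainder 1
⌊3/1⌋ = 3, remainder 0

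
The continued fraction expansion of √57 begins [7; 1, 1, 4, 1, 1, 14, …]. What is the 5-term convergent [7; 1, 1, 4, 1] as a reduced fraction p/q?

Collapse the nested fraction from the inside out:
Start with 1.
4 + 1/(1/1) = 4 + 1/1 = 5/1
1 + 1/(5/1) = 1 + 1/5 = 6/5
1 + 1/(6/5) = 1 + 5/6 = 11/6
7 + 1/(11/6) = 7 + 6/11 = 83/11

83/11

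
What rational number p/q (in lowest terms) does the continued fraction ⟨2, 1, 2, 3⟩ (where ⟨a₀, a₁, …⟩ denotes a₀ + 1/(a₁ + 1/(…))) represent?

a_0 = 2: 2/1
a_1 = 1: 3/1
a_2 = 2: 8/3
a_3 = 3: 27/10

27/10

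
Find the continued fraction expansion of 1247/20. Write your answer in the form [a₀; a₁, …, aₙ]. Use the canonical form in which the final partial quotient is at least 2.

1247 = 62·20 + 7, so a_0 = 62
20 = 2·7 + 6, so a_1 = 2
7 = 1·6 + 1, so a_2 = 1
6 = 6·1 + 0, so a_3 = 6

[62; 2, 1, 6]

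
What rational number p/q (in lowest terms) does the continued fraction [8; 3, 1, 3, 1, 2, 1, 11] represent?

6983/845

Start with 11.
1 + 1/(11/1) = 1 + 1/11 = 12/11
2 + 1/(12/11) = 2 + 11/12 = 35/12
1 + 1/(35/12) = 1 + 12/35 = 47/35
3 + 1/(47/35) = 3 + 35/47 = 176/47
1 + 1/(176/47) = 1 + 47/176 = 223/176
3 + 1/(223/176) = 3 + 176/223 = 845/223
8 + 1/(845/223) = 8 + 223/845 = 6983/845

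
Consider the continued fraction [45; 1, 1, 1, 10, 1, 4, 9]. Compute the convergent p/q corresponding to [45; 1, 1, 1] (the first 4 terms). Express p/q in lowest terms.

Use the convergent recurrence hₖ = aₖ·hₖ₋₁ + hₖ₋₂ (and likewise for the denominators kₖ):
a_0 = 45: 45/1
a_1 = 1: 46/1
a_2 = 1: 91/2
a_3 = 1: 137/3

137/3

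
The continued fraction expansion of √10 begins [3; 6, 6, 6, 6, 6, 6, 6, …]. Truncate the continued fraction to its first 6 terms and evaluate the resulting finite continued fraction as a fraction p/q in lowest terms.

Start with 6.
6 + 1/(6/1) = 6 + 1/6 = 37/6
6 + 1/(37/6) = 6 + 6/37 = 228/37
6 + 1/(228/37) = 6 + 37/228 = 1405/228
6 + 1/(1405/228) = 6 + 228/1405 = 8658/1405
3 + 1/(8658/1405) = 3 + 1405/8658 = 27379/8658

27379/8658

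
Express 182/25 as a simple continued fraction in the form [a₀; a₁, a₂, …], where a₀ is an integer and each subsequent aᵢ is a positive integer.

[7; 3, 1, 1, 3]

182 = 7·25 + 7, so a_0 = 7
25 = 3·7 + 4, so a_1 = 3
7 = 1·4 + 3, so a_2 = 1
4 = 1·3 + 1, so a_3 = 1
3 = 3·1 + 0, so a_4 = 3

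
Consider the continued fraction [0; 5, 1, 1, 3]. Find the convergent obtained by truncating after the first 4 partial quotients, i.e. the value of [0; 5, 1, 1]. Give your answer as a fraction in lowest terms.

Start with 1.
1 + 1/(1/1) = 1 + 1/1 = 2/1
5 + 1/(2/1) = 5 + 1/2 = 11/2
0 + 1/(11/2) = 0 + 2/11 = 2/11

2/11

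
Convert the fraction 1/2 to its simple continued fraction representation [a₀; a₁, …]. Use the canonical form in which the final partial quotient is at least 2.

1 ÷ 2 → quotient 0, remainder 1
2 ÷ 1 → quotient 2, remainder 0

[0; 2]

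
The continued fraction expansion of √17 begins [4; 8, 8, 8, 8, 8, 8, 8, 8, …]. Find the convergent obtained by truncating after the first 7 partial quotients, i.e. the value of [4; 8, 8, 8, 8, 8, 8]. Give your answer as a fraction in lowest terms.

Start with 8.
8 + 1/(8/1) = 8 + 1/8 = 65/8
8 + 1/(65/8) = 8 + 8/65 = 528/65
8 + 1/(528/65) = 8 + 65/528 = 4289/528
8 + 1/(4289/528) = 8 + 528/4289 = 34840/4289
8 + 1/(34840/4289) = 8 + 4289/34840 = 283009/34840
4 + 1/(283009/34840) = 4 + 34840/283009 = 1166876/283009

1166876/283009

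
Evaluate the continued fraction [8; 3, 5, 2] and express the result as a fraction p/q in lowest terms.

a_0 = 8: 8/1
a_1 = 3: 25/3
a_2 = 5: 133/16
a_3 = 2: 291/35

291/35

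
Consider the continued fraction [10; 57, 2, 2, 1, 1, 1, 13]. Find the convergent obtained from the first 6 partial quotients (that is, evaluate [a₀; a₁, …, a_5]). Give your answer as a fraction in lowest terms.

Start with 1.
1 + 1/(1/1) = 1 + 1/1 = 2/1
2 + 1/(2/1) = 2 + 1/2 = 5/2
2 + 1/(5/2) = 2 + 2/5 = 12/5
57 + 1/(12/5) = 57 + 5/12 = 689/12
10 + 1/(689/12) = 10 + 12/689 = 6902/689

6902/689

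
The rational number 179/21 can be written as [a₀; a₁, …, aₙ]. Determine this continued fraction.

[8; 1, 1, 10]

Repeatedly divide and take the remainder:
179 = 8·21 + 11, so a_0 = 8
21 = 1·11 + 10, so a_1 = 1
11 = 1·10 + 1, so a_2 = 1
10 = 10·1 + 0, so a_3 = 10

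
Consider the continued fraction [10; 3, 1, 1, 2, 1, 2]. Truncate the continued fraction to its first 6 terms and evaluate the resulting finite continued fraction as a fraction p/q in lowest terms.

Start with 1.
2 + 1/(1/1) = 2 + 1/1 = 3/1
1 + 1/(3/1) = 1 + 1/3 = 4/3
1 + 1/(4/3) = 1 + 3/4 = 7/4
3 + 1/(7/4) = 3 + 4/7 = 25/7
10 + 1/(25/7) = 10 + 7/25 = 257/25

257/25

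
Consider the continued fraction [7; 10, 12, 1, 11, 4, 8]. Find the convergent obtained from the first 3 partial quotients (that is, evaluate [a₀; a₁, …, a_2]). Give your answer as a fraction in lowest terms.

859/121

a_0 = 7: 7/1
a_1 = 10: 71/10
a_2 = 12: 859/121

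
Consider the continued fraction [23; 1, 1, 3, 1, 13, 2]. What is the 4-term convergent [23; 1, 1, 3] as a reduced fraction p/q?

165/7

Start with 3.
1 + 1/(3/1) = 1 + 1/3 = 4/3
1 + 1/(4/3) = 1 + 3/4 = 7/4
23 + 1/(7/4) = 23 + 4/7 = 165/7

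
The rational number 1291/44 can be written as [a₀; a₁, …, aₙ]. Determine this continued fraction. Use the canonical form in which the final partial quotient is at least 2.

1291 = 29·44 + 15, so a_0 = 29
44 = 2·15 + 14, so a_1 = 2
15 = 1·14 + 1, so a_2 = 1
14 = 14·1 + 0, so a_3 = 14

[29; 2, 1, 14]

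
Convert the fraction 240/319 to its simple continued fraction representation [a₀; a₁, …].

[0; 1, 3, 26, 3]

240 ÷ 319 → quotient 0, remainder 240
319 ÷ 240 → quotient 1, remainder 79
240 ÷ 79 → quotient 3, remainder 3
79 ÷ 3 → quotient 26, remainder 1
3 ÷ 1 → quotient 3, remainder 0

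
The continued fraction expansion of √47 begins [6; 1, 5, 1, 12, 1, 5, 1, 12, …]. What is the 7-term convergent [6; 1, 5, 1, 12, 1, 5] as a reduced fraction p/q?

3942/575

Compute successive convergents:
a_0 = 6: 6/1
a_1 = 1: 7/1
a_2 = 5: 41/6
a_3 = 1: 48/7
a_4 = 12: 617/90
a_5 = 1: 665/97
a_6 = 5: 3942/575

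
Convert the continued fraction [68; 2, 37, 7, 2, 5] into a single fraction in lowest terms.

Use the convergent recurrence hₖ = aₖ·hₖ₋₁ + hₖ₋₂ (and likewise for the denominators kₖ):
a_0 = 68: 68/1
a_1 = 2: 137/2
a_2 = 37: 5137/75
a_3 = 7: 36096/527
a_4 = 2: 77329/1129
a_5 = 5: 422741/6172

422741/6172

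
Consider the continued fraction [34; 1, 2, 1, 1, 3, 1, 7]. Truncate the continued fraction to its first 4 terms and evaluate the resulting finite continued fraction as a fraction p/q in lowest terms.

139/4

a_0 = 34: 34/1
a_1 = 1: 35/1
a_2 = 2: 104/3
a_3 = 1: 139/4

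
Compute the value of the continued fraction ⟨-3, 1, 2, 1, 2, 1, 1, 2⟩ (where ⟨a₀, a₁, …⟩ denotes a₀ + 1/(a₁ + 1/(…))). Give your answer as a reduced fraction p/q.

a_0 = -3: -3/1
a_1 = 1: -2/1
a_2 = 2: -7/3
a_3 = 1: -9/4
a_4 = 2: -25/11
a_5 = 1: -34/15
a_6 = 1: -59/26
a_7 = 2: -152/67

-152/67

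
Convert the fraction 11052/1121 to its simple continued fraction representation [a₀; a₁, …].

Run the Euclidean algorithm, recording each quotient:
⌊11052/1121⌋ = 9, remainder 963
⌊1121/963⌋ = 1, remainder 158
⌊963/158⌋ = 6, remainder 15
⌊158/15⌋ = 10, remainder 8
⌊15/8⌋ = 1, remainder 7
⌊8/7⌋ = 1, remainder 1
⌊7/1⌋ = 7, remainder 0

[9; 1, 6, 10, 1, 1, 7]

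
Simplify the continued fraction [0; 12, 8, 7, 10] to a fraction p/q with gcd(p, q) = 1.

Use the convergent recurrence hₖ = aₖ·hₖ₋₁ + hₖ₋₂ (and likewise for the denominators kₖ):
a_0 = 0: 0/1
a_1 = 12: 1/12
a_2 = 8: 8/97
a_3 = 7: 57/691
a_4 = 10: 578/7007

578/7007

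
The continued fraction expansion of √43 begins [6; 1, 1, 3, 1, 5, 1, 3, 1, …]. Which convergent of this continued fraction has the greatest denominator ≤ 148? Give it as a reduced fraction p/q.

a_0 = 6: 6/1  (≤ bound)
a_1 = 1: 7/1  (≤ bound)
a_2 = 1: 13/2  (≤ bound)
a_3 = 3: 46/7  (≤ bound)
a_4 = 1: 59/9  (≤ bound)
a_5 = 5: 341/52  (≤ bound)
a_6 = 1: 400/61  (≤ bound)
a_7 = 3: 1541/235  (> 148, stop)

400/61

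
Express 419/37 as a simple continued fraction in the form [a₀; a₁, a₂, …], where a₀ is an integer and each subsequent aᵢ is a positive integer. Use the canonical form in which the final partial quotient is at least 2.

[11; 3, 12]

⌊419/37⌋ = 11, remainder 12
⌊37/12⌋ = 3, remainder 1
⌊12/1⌋ = 12, remainder 0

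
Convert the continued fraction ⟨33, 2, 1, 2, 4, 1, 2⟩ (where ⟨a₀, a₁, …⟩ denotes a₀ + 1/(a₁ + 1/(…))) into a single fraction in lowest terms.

4038/121

a_0 = 33: 33/1
a_1 = 2: 67/2
a_2 = 1: 100/3
a_3 = 2: 267/8
a_4 = 4: 1168/35
a_5 = 1: 1435/43
a_6 = 2: 4038/121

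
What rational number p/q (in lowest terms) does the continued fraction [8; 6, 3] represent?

a_0 = 8: 8/1
a_1 = 6: 49/6
a_2 = 3: 155/19

155/19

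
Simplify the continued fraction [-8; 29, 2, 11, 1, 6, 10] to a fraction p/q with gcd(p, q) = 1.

a_0 = -8: -8/1
a_1 = 29: -231/29
a_2 = 2: -470/59
a_3 = 11: -5401/678
a_4 = 1: -5871/737
a_5 = 6: -40627/5100
a_6 = 10: -412141/51737

-412141/51737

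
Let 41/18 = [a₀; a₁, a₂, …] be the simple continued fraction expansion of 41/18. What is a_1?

3

Run the Euclidean algorithm, recording each quotient:
41 = 2·18 + 5, so a_0 = 2
18 = 3·5 + 3, so a_1 = 3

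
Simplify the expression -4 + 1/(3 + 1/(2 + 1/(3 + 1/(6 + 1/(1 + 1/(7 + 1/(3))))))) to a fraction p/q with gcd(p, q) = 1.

a_0 = -4: -4/1
a_1 = 3: -11/3
a_2 = 2: -26/7
a_3 = 3: -89/24
a_4 = 6: -560/151
a_5 = 1: -649/175
a_6 = 7: -5103/1376
a_7 = 3: -15958/4303

-15958/4303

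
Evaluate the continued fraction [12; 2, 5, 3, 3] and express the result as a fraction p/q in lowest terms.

1445/116

Collapse the nested fraction from the inside out:
Start with 3.
3 + 1/(3/1) = 3 + 1/3 = 10/3
5 + 1/(10/3) = 5 + 3/10 = 53/10
2 + 1/(53/10) = 2 + 10/53 = 116/53
12 + 1/(116/53) = 12 + 53/116 = 1445/116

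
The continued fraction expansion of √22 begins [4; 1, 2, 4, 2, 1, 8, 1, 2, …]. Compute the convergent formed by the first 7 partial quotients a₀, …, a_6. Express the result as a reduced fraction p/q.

Start with 8.
1 + 1/(8/1) = 1 + 1/8 = 9/8
2 + 1/(9/8) = 2 + 8/9 = 26/9
4 + 1/(26/9) = 4 + 9/26 = 113/26
2 + 1/(113/26) = 2 + 26/113 = 252/113
1 + 1/(252/113) = 1 + 113/252 = 365/252
4 + 1/(365/252) = 4 + 252/365 = 1712/365

1712/365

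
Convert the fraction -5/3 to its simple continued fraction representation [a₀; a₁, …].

[-2; 3]

-5 = -2·3 + 1, so a_0 = -2
3 = 3·1 + 0, so a_1 = 3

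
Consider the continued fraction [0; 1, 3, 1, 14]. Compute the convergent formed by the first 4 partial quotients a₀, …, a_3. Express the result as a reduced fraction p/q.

4/5

Use the convergent recurrence hₖ = aₖ·hₖ₋₁ + hₖ₋₂ (and likewise for the denominators kₖ):
a_0 = 0: 0/1
a_1 = 1: 1/1
a_2 = 3: 3/4
a_3 = 1: 4/5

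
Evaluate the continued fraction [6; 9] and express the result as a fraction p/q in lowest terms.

Start with 9.
6 + 1/(9/1) = 6 + 1/9 = 55/9

55/9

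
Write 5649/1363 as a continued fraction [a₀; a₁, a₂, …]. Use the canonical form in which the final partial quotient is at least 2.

[4; 6, 1, 11, 3, 5]

⌊5649/1363⌋ = 4, remainder 197
⌊1363/197⌋ = 6, remainder 181
⌊197/181⌋ = 1, remainder 16
⌊181/16⌋ = 11, remainder 5
⌊16/5⌋ = 3, remainder 1
⌊5/1⌋ = 5, remainder 0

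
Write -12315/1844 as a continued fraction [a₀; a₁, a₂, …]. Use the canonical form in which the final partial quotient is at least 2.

[-7; 3, 9, 8, 8]

Run the Euclidean algorithm, recording each quotient:
-12315 = -7·1844 + 593, so a_0 = -7
1844 = 3·593 + 65, so a_1 = 3
593 = 9·65 + 8, so a_2 = 9
65 = 8·8 + 1, so a_3 = 8
8 = 8·1 + 0, so a_4 = 8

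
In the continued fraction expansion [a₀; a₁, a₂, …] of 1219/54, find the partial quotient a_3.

⌊1219/54⌋ = 22, remainder 31
⌊54/31⌋ = 1, remainder 23
⌊31/23⌋ = 1, remainder 8
⌊23/8⌋ = 2, remainder 7

2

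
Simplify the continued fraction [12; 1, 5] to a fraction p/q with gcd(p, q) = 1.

77/6

a_0 = 12: 12/1
a_1 = 1: 13/1
a_2 = 5: 77/6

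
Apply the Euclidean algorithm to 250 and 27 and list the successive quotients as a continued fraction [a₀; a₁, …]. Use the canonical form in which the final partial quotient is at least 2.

⌊250/27⌋ = 9, remainder 7
⌊27/7⌋ = 3, remainder 6
⌊7/6⌋ = 1, remainder 1
⌊6/1⌋ = 6, remainder 0

[9; 3, 1, 6]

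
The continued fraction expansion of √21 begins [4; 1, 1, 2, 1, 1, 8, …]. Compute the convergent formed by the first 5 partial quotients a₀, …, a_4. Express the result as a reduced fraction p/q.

Start with 1.
2 + 1/(1/1) = 2 + 1/1 = 3/1
1 + 1/(3/1) = 1 + 1/3 = 4/3
1 + 1/(4/3) = 1 + 3/4 = 7/4
4 + 1/(7/4) = 4 + 4/7 = 32/7

32/7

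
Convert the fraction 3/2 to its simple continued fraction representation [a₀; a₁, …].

⌊3/2⌋ = 1, remainder 1
⌊2/1⌋ = 2, remainder 0

[1; 2]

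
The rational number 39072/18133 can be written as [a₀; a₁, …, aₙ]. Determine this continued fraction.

Repeatedly divide and take the remainder:
39072 ÷ 18133 → quotient 2, remainder 2806
18133 ÷ 2806 → quotient 6, remainder 1297
2806 ÷ 1297 → quotient 2, remainder 212
1297 ÷ 212 → quotient 6, remainder 25
212 ÷ 25 → quotient 8, remainder 12
25 ÷ 12 → quotient 2, remainder 1
12 ÷ 1 → quotient 12, remainder 0

[2; 6, 2, 6, 8, 2, 12]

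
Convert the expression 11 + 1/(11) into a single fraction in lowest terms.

122/11

Start with 11.
11 + 1/(11/1) = 11 + 1/11 = 122/11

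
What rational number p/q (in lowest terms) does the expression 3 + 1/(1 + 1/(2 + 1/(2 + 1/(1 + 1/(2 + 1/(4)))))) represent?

437/118

a_0 = 3: 3/1
a_1 = 1: 4/1
a_2 = 2: 11/3
a_3 = 2: 26/7
a_4 = 1: 37/10
a_5 = 2: 100/27
a_6 = 4: 437/118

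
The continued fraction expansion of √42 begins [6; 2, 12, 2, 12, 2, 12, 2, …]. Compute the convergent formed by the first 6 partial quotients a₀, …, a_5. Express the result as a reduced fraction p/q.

Starting at the tail and folding back:
Start with 2.
12 + 1/(2/1) = 12 + 1/2 = 25/2
2 + 1/(25/2) = 2 + 2/25 = 52/25
12 + 1/(52/25) = 12 + 25/52 = 649/52
2 + 1/(649/52) = 2 + 52/649 = 1350/649
6 + 1/(1350/649) = 6 + 649/1350 = 8749/1350

8749/1350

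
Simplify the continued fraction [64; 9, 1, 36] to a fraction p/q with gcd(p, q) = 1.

Use the convergent recurrence hₖ = aₖ·hₖ₋₁ + hₖ₋₂ (and likewise for the denominators kₖ):
a_0 = 64: 64/1
a_1 = 9: 577/9
a_2 = 1: 641/10
a_3 = 36: 23653/369

23653/369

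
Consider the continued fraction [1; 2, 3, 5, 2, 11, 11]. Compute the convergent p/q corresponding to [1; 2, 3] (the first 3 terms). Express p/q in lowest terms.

Use the convergent recurrence hₖ = aₖ·hₖ₋₁ + hₖ₋₂ (and likewise for the denominators kₖ):
a_0 = 1: 1/1
a_1 = 2: 3/2
a_2 = 3: 10/7

10/7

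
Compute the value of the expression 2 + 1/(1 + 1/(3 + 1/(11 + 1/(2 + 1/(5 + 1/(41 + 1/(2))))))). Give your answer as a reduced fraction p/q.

118295/42933

Start with 2.
41 + 1/(2/1) = 41 + 1/2 = 83/2
5 + 1/(83/2) = 5 + 2/83 = 417/83
2 + 1/(417/83) = 2 + 83/417 = 917/417
11 + 1/(917/417) = 11 + 417/917 = 10504/917
3 + 1/(10504/917) = 3 + 917/10504 = 32429/10504
1 + 1/(32429/10504) = 1 + 10504/32429 = 42933/32429
2 + 1/(42933/32429) = 2 + 32429/42933 = 118295/42933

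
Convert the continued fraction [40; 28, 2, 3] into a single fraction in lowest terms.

a_0 = 40: 40/1
a_1 = 28: 1121/28
a_2 = 2: 2282/57
a_3 = 3: 7967/199

7967/199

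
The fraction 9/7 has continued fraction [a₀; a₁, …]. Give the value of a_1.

Run the Euclidean algorithm, recording each quotient:
⌊9/7⌋ = 1, remainder 2
⌊7/2⌋ = 3, remainder 1

3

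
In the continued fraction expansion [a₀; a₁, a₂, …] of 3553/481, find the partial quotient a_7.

6

⌊3553/481⌋ = 7, remainder 186
⌊481/186⌋ = 2, remainder 109
⌊186/109⌋ = 1, remainder 77
⌊109/77⌋ = 1, remainder 32
⌊77/32⌋ = 2, remainder 13
⌊32/13⌋ = 2, remainder 6
⌊13/6⌋ = 2, remainder 1
⌊6/1⌋ = 6, remainder 0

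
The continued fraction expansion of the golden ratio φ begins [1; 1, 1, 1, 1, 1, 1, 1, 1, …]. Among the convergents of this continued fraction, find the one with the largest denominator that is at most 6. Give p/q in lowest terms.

a_0 = 1: 1/1  (≤ bound)
a_1 = 1: 2/1  (≤ bound)
a_2 = 1: 3/2  (≤ bound)
a_3 = 1: 5/3  (≤ bound)
a_4 = 1: 8/5  (≤ bound)
a_5 = 1: 13/8  (> 6, stop)

8/5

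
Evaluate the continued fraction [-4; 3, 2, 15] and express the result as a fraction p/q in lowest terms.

Compute successive convergents:
a_0 = -4: -4/1
a_1 = 3: -11/3
a_2 = 2: -26/7
a_3 = 15: -401/108

-401/108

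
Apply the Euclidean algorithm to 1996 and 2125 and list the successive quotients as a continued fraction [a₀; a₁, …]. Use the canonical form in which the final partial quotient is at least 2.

Repeatedly divide and take the remainder:
⌊1996/2125⌋ = 0, remainder 1996
⌊2125/1996⌋ = 1, remainder 129
⌊1996/129⌋ = 15, remainder 61
⌊129/61⌋ = 2, remainder 7
⌊61/7⌋ = 8, remainder 5
⌊7/5⌋ = 1, remainder 2
⌊5/2⌋ = 2, remainder 1
⌊2/1⌋ = 2, remainder 0

[0; 1, 15, 2, 8, 1, 2, 2]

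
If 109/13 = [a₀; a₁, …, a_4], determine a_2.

Run the Euclidean algorithm, recording each quotient:
⌊109/13⌋ = 8, remainder 5
⌊13/5⌋ = 2, remainder 3
⌊5/3⌋ = 1, remainder 2

1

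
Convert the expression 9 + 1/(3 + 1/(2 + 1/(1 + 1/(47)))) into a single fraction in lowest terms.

4436/477

Start with 47.
1 + 1/(47/1) = 1 + 1/47 = 48/47
2 + 1/(48/47) = 2 + 47/48 = 143/48
3 + 1/(143/48) = 3 + 48/143 = 477/143
9 + 1/(477/143) = 9 + 143/477 = 4436/477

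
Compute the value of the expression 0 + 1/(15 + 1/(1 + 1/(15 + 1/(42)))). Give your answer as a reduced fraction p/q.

Start with 42.
15 + 1/(42/1) = 15 + 1/42 = 631/42
1 + 1/(631/42) = 1 + 42/631 = 673/631
15 + 1/(673/631) = 15 + 631/673 = 10726/673
0 + 1/(10726/673) = 0 + 673/10726 = 673/10726

673/10726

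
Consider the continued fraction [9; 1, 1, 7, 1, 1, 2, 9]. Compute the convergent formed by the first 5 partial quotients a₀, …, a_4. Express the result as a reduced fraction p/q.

162/17

Start with 1.
7 + 1/(1/1) = 7 + 1/1 = 8/1
1 + 1/(8/1) = 1 + 1/8 = 9/8
1 + 1/(9/8) = 1 + 8/9 = 17/9
9 + 1/(17/9) = 9 + 9/17 = 162/17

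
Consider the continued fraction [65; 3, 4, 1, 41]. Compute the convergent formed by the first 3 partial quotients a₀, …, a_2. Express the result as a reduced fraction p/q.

849/13

Compute successive convergents:
a_0 = 65: 65/1
a_1 = 3: 196/3
a_2 = 4: 849/13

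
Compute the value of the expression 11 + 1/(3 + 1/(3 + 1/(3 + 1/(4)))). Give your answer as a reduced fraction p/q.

Build up convergents one term at a time:
a_0 = 11: 11/1
a_1 = 3: 34/3
a_2 = 3: 113/10
a_3 = 3: 373/33
a_4 = 4: 1605/142

1605/142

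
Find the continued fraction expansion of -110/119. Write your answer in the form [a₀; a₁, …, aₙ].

[-1; 13, 4, 2]

Run the Euclidean algorithm, recording each quotient:
⌊-110/119⌋ = -1, remainder 9
⌊119/9⌋ = 13, remainder 2
⌊9/2⌋ = 4, remainder 1
⌊2/1⌋ = 2, remainder 0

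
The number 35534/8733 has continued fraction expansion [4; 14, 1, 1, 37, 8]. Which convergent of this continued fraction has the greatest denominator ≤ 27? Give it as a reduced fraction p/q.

List convergents until the denominator exceeds the bound:
a_0 = 4: 4/1  (≤ bound)
a_1 = 14: 57/14  (≤ bound)
a_2 = 1: 61/15  (≤ bound)
a_3 = 1: 118/29  (> 27, stop)

61/15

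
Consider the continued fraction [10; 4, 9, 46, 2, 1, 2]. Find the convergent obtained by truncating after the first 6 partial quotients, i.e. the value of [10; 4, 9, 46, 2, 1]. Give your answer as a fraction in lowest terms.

Use the convergent recurrence hₖ = aₖ·hₖ₋₁ + hₖ₋₂ (and likewise for the denominators kₖ):
a_0 = 10: 10/1
a_1 = 4: 41/4
a_2 = 9: 379/37
a_3 = 46: 17475/1706
a_4 = 2: 35329/3449
a_5 = 1: 52804/5155

52804/5155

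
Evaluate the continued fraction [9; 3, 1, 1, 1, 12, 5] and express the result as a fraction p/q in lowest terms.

Start with 5.
12 + 1/(5/1) = 12 + 1/5 = 61/5
1 + 1/(61/5) = 1 + 5/61 = 66/61
1 + 1/(66/61) = 1 + 61/66 = 127/66
1 + 1/(127/66) = 1 + 66/127 = 193/127
3 + 1/(193/127) = 3 + 127/193 = 706/193
9 + 1/(706/193) = 9 + 193/706 = 6547/706

6547/706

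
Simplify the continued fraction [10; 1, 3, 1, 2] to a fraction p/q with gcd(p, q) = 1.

151/14

Starting at the tail and folding back:
Start with 2.
1 + 1/(2/1) = 1 + 1/2 = 3/2
3 + 1/(3/2) = 3 + 2/3 = 11/3
1 + 1/(11/3) = 1 + 3/11 = 14/11
10 + 1/(14/11) = 10 + 11/14 = 151/14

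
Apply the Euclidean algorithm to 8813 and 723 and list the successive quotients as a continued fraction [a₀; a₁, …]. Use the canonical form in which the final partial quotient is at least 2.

⌊8813/723⌋ = 12, remainder 137
⌊723/137⌋ = 5, remainder 38
⌊137/38⌋ = 3, remainder 23
⌊38/23⌋ = 1, remainder 15
⌊23/15⌋ = 1, remainder 8
⌊15/8⌋ = 1, remainder 7
⌊8/7⌋ = 1, remainder 1
⌊7/1⌋ = 7, remainder 0

[12; 5, 3, 1, 1, 1, 1, 7]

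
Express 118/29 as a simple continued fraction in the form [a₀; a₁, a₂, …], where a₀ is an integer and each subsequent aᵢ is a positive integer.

118 ÷ 29 → quotient 4, remainder 2
29 ÷ 2 → quotient 14, remainder 1
2 ÷ 1 → quotient 2, remainder 0

[4; 14, 2]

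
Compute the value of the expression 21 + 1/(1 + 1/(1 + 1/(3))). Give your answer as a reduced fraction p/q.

a_0 = 21: 21/1
a_1 = 1: 22/1
a_2 = 1: 43/2
a_3 = 3: 151/7

151/7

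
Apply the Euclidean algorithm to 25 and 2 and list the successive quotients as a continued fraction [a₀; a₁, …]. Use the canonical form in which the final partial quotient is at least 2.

Run the Euclidean algorithm, recording each quotient:
25 = 12·2 + 1, so a_0 = 12
2 = 2·1 + 0, so a_1 = 2

[12; 2]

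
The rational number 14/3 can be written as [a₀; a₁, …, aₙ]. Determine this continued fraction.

[4; 1, 2]

Apply division with remainder until the remainder is 0:
14 = 4·3 + 2, so a_0 = 4
3 = 1·2 + 1, so a_1 = 1
2 = 2·1 + 0, so a_2 = 2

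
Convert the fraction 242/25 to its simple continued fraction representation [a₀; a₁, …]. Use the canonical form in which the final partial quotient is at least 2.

Apply division with remainder until the remainder is 0:
⌊242/25⌋ = 9, remainder 17
⌊25/17⌋ = 1, remainder 8
⌊17/8⌋ = 2, remainder 1
⌊8/1⌋ = 8, remainder 0

[9; 1, 2, 8]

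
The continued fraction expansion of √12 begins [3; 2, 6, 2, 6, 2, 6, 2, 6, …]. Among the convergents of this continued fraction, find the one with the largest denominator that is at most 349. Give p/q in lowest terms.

627/181

List convergents until the denominator exceeds the bound:
a_0 = 3: 3/1  (≤ bound)
a_1 = 2: 7/2  (≤ bound)
a_2 = 6: 45/13  (≤ bound)
a_3 = 2: 97/28  (≤ bound)
a_4 = 6: 627/181  (≤ bound)
a_5 = 2: 1351/390  (> 349, stop)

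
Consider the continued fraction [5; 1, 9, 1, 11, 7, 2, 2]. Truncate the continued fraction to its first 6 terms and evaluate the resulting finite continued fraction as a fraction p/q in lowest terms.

5483/928

Build up convergents one term at a time:
a_0 = 5: 5/1
a_1 = 1: 6/1
a_2 = 9: 59/10
a_3 = 1: 65/11
a_4 = 11: 774/131
a_5 = 7: 5483/928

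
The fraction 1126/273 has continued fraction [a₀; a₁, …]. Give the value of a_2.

34

⌊1126/273⌋ = 4, remainder 34
⌊273/34⌋ = 8, remainder 1
⌊34/1⌋ = 34, remainder 0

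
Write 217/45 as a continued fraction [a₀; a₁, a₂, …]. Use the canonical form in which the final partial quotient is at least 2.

[4; 1, 4, 1, 1, 1, 2]

217 ÷ 45 → quotient 4, remainder 37
45 ÷ 37 → quotient 1, remainder 8
37 ÷ 8 → quotient 4, remainder 5
8 ÷ 5 → quotient 1, remainder 3
5 ÷ 3 → quotient 1, remainder 2
3 ÷ 2 → quotient 1, remainder 1
2 ÷ 1 → quotient 2, remainder 0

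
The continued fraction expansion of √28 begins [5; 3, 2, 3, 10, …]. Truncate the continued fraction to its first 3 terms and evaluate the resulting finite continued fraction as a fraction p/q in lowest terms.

37/7

Compute successive convergents:
a_0 = 5: 5/1
a_1 = 3: 16/3
a_2 = 2: 37/7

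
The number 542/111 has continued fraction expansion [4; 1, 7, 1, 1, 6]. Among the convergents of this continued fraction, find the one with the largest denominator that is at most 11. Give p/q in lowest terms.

44/9

List convergents until the denominator exceeds the bound:
a_0 = 4: 4/1  (≤ bound)
a_1 = 1: 5/1  (≤ bound)
a_2 = 7: 39/8  (≤ bound)
a_3 = 1: 44/9  (≤ bound)
a_4 = 1: 83/17  (> 11, stop)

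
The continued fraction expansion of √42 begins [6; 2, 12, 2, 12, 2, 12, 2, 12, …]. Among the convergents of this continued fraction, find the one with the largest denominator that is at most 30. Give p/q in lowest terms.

List convergents until the denominator exceeds the bound:
a_0 = 6: 6/1  (≤ bound)
a_1 = 2: 13/2  (≤ bound)
a_2 = 12: 162/25  (≤ bound)
a_3 = 2: 337/52  (> 30, stop)

162/25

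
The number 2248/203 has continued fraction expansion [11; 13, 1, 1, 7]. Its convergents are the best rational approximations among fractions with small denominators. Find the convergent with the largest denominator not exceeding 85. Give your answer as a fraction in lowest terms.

a_0 = 11: 11/1  (≤ bound)
a_1 = 13: 144/13  (≤ bound)
a_2 = 1: 155/14  (≤ bound)
a_3 = 1: 299/27  (≤ bound)
a_4 = 7: 2248/203  (> 85, stop)

299/27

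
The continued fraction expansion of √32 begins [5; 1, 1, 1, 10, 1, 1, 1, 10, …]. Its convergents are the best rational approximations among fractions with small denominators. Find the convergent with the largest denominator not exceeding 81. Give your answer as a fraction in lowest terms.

a_0 = 5: 5/1  (≤ bound)
a_1 = 1: 6/1  (≤ bound)
a_2 = 1: 11/2  (≤ bound)
a_3 = 1: 17/3  (≤ bound)
a_4 = 10: 181/32  (≤ bound)
a_5 = 1: 198/35  (≤ bound)
a_6 = 1: 379/67  (≤ bound)
a_7 = 1: 577/102  (> 81, stop)

379/67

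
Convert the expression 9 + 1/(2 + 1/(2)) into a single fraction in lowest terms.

Collapse the nested fraction from the inside out:
Start with 2.
2 + 1/(2/1) = 2 + 1/2 = 5/2
9 + 1/(5/2) = 9 + 2/5 = 47/5

47/5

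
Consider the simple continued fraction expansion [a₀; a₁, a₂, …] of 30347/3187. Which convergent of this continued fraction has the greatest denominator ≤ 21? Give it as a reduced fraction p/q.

List convergents until the denominator exceeds the bound:
a_0 = 9: 9/1  (≤ bound)
a_1 = 1: 10/1  (≤ bound)
a_2 = 1: 19/2  (≤ bound)
a_3 = 10: 200/21  (≤ bound)
a_4 = 1: 219/23  (> 21, stop)

200/21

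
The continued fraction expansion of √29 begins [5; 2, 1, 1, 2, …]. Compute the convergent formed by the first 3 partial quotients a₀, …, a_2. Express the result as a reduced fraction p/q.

16/3

Starting at the tail and folding back:
Start with 1.
2 + 1/(1/1) = 2 + 1/1 = 3/1
5 + 1/(3/1) = 5 + 1/3 = 16/3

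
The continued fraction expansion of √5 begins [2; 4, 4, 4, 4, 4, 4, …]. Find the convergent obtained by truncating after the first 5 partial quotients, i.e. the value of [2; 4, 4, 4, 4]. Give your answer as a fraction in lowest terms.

Start with 4.
4 + 1/(4/1) = 4 + 1/4 = 17/4
4 + 1/(17/4) = 4 + 4/17 = 72/17
4 + 1/(72/17) = 4 + 17/72 = 305/72
2 + 1/(305/72) = 2 + 72/305 = 682/305

682/305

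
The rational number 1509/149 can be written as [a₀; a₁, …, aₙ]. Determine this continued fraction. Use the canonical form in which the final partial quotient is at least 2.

[10; 7, 1, 5, 3]

⌊1509/149⌋ = 10, remainder 19
⌊149/19⌋ = 7, remainder 16
⌊19/16⌋ = 1, remainder 3
⌊16/3⌋ = 5, remainder 1
⌊3/1⌋ = 3, remainder 0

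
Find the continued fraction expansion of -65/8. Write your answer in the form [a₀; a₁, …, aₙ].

-65 ÷ 8 → quotient -9, remainder 7
8 ÷ 7 → quotient 1, remainder 1
7 ÷ 1 → quotient 7, remainder 0

[-9; 1, 7]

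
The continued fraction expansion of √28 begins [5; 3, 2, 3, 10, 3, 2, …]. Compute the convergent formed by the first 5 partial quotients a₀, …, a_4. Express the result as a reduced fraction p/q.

1307/247

a_0 = 5: 5/1
a_1 = 3: 16/3
a_2 = 2: 37/7
a_3 = 3: 127/24
a_4 = 10: 1307/247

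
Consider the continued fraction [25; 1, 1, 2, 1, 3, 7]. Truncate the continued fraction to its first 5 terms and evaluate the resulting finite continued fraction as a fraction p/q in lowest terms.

a_0 = 25: 25/1
a_1 = 1: 26/1
a_2 = 1: 51/2
a_3 = 2: 128/5
a_4 = 1: 179/7

179/7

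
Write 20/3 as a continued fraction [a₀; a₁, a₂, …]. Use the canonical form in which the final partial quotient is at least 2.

[6; 1, 2]

20 = 6·3 + 2, so a_0 = 6
3 = 1·2 + 1, so a_1 = 1
2 = 2·1 + 0, so a_2 = 2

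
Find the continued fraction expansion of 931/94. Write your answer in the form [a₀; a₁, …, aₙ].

[9; 1, 9, 2, 4]

⌊931/94⌋ = 9, remainder 85
⌊94/85⌋ = 1, remainder 9
⌊85/9⌋ = 9, remainder 4
⌊9/4⌋ = 2, remainder 1
⌊4/1⌋ = 4, remainder 0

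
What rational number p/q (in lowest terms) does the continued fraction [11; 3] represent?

34/3

Start with 3.
11 + 1/(3/1) = 11 + 1/3 = 34/3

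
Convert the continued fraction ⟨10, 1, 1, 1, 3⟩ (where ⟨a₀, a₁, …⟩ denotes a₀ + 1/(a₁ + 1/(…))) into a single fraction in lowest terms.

Work from the innermost term outward:
Start with 3.
1 + 1/(3/1) = 1 + 1/3 = 4/3
1 + 1/(4/3) = 1 + 3/4 = 7/4
1 + 1/(7/4) = 1 + 4/7 = 11/7
10 + 1/(11/7) = 10 + 7/11 = 117/11

117/11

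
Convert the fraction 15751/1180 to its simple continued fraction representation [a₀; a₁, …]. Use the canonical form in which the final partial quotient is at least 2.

⌊15751/1180⌋ = 13, remainder 411
⌊1180/411⌋ = 2, remainder 358
⌊411/358⌋ = 1, remainder 53
⌊358/53⌋ = 6, remainder 40
⌊53/40⌋ = 1, remainder 13
⌊40/13⌋ = 3, remainder 1
⌊13/1⌋ = 13, remainder 0

[13; 2, 1, 6, 1, 3, 13]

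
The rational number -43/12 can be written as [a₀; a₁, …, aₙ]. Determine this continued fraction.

[-4; 2, 2, 2]

Run the Euclidean algorithm, recording each quotient:
-43 = -4·12 + 5, so a_0 = -4
12 = 2·5 + 2, so a_1 = 2
5 = 2·2 + 1, so a_2 = 2
2 = 2·1 + 0, so a_3 = 2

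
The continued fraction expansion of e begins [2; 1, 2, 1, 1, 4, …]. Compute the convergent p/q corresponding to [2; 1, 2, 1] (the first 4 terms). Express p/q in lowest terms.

11/4

Build up convergents one term at a time:
a_0 = 2: 2/1
a_1 = 1: 3/1
a_2 = 2: 8/3
a_3 = 1: 11/4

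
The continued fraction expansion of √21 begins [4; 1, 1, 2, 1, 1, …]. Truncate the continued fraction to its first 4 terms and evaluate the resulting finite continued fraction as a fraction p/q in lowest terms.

Build up convergents one term at a time:
a_0 = 4: 4/1
a_1 = 1: 5/1
a_2 = 1: 9/2
a_3 = 2: 23/5

23/5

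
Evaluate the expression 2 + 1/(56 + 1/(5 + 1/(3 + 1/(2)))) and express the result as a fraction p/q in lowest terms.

a_0 = 2: 2/1
a_1 = 56: 113/56
a_2 = 5: 567/281
a_3 = 3: 1814/899
a_4 = 2: 4195/2079

4195/2079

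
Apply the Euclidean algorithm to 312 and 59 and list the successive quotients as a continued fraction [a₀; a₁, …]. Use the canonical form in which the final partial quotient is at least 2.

⌊312/59⌋ = 5, remainder 17
⌊59/17⌋ = 3, remainder 8
⌊17/8⌋ = 2, remainder 1
⌊8/1⌋ = 8, remainder 0

[5; 3, 2, 8]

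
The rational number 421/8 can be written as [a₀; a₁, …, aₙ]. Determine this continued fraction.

421 ÷ 8 → quotient 52, remainder 5
8 ÷ 5 → quotient 1, remainder 3
5 ÷ 3 → quotient 1, remainder 2
3 ÷ 2 → quotient 1, remainder 1
2 ÷ 1 → quotient 2, remainder 0

[52; 1, 1, 1, 2]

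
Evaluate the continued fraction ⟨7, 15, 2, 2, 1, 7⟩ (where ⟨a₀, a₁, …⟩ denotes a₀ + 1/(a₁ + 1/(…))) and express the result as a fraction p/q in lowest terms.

5885/833

a_0 = 7: 7/1
a_1 = 15: 106/15
a_2 = 2: 219/31
a_3 = 2: 544/77
a_4 = 1: 763/108
a_5 = 7: 5885/833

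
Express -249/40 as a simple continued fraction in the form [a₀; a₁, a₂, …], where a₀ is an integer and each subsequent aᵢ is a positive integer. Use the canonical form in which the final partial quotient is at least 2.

[-7; 1, 3, 2, 4]

Run the Euclidean algorithm, recording each quotient:
-249 = -7·40 + 31, so a_0 = -7
40 = 1·31 + 9, so a_1 = 1
31 = 3·9 + 4, so a_2 = 3
9 = 2·4 + 1, so a_3 = 2
4 = 4·1 + 0, so a_4 = 4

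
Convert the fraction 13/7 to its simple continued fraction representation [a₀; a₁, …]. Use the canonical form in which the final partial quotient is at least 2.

[1; 1, 6]

⌊13/7⌋ = 1, remainder 6
⌊7/6⌋ = 1, remainder 1
⌊6/1⌋ = 6, remainder 0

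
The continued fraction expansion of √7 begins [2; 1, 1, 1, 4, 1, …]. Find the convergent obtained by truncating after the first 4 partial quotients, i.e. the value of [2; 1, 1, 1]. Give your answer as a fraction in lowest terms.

Build up convergents one term at a time:
a_0 = 2: 2/1
a_1 = 1: 3/1
a_2 = 1: 5/2
a_3 = 1: 8/3

8/3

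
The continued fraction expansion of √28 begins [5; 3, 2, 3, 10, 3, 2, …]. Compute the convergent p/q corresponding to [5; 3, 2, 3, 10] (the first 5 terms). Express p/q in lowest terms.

Compute successive convergents:
a_0 = 5: 5/1
a_1 = 3: 16/3
a_2 = 2: 37/7
a_3 = 3: 127/24
a_4 = 10: 1307/247

1307/247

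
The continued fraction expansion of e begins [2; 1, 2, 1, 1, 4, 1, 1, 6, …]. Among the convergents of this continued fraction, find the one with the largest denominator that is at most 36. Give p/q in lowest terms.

87/32

List convergents until the denominator exceeds the bound:
a_0 = 2: 2/1  (≤ bound)
a_1 = 1: 3/1  (≤ bound)
a_2 = 2: 8/3  (≤ bound)
a_3 = 1: 11/4  (≤ bound)
a_4 = 1: 19/7  (≤ bound)
a_5 = 4: 87/32  (≤ bound)
a_6 = 1: 106/39  (> 36, stop)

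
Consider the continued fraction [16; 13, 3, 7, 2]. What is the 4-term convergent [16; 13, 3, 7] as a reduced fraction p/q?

Collapse the nested fraction from the inside out:
Start with 7.
3 + 1/(7/1) = 3 + 1/7 = 22/7
13 + 1/(22/7) = 13 + 7/22 = 293/22
16 + 1/(293/22) = 16 + 22/293 = 4710/293

4710/293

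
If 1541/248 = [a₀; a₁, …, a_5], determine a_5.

Repeatedly divide and take the remainder:
1541 = 6·248 + 53, so a_0 = 6
248 = 4·53 + 36, so a_1 = 4
53 = 1·36 + 17, so a_2 = 1
36 = 2·17 + 2, so a_3 = 2
17 = 8·2 + 1, so a_4 = 8
2 = 2·1 + 0, so a_5 = 2

2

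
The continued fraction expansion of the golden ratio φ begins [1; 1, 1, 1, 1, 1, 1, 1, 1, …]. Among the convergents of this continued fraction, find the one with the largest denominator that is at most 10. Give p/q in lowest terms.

13/8

a_0 = 1: 1/1  (≤ bound)
a_1 = 1: 2/1  (≤ bound)
a_2 = 1: 3/2  (≤ bound)
a_3 = 1: 5/3  (≤ bound)
a_4 = 1: 8/5  (≤ bound)
a_5 = 1: 13/8  (≤ bound)
a_6 = 1: 21/13  (> 10, stop)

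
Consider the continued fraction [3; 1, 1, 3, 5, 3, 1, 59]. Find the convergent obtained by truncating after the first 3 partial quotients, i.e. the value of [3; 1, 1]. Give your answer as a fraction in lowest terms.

7/2

a_0 = 3: 3/1
a_1 = 1: 4/1
a_2 = 1: 7/2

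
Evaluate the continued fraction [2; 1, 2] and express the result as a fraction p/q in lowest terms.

a_0 = 2: 2/1
a_1 = 1: 3/1
a_2 = 2: 8/3

8/3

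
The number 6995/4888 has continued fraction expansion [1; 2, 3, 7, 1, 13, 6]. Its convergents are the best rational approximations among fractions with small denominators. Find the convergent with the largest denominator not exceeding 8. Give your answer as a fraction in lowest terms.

List convergents until the denominator exceeds the bound:
a_0 = 1: 1/1  (≤ bound)
a_1 = 2: 3/2  (≤ bound)
a_2 = 3: 10/7  (≤ bound)
a_3 = 7: 73/51  (> 8, stop)

10/7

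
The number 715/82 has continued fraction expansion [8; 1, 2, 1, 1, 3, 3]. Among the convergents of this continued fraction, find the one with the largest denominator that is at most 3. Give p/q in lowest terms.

List convergents until the denominator exceeds the bound:
a_0 = 8: 8/1  (≤ bound)
a_1 = 1: 9/1  (≤ bound)
a_2 = 2: 26/3  (≤ bound)
a_3 = 1: 35/4  (> 3, stop)

26/3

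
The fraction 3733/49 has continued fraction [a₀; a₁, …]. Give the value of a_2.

3733 ÷ 49 → quotient 76, remainder 9
49 ÷ 9 → quotient 5, remainder 4
9 ÷ 4 → quotient 2, remainder 1

2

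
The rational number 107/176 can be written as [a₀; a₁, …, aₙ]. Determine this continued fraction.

[0; 1, 1, 1, 1, 4, 2, 3]

107 = 0·176 + 107, so a_0 = 0
176 = 1·107 + 69, so a_1 = 1
107 = 1·69 + 38, so a_2 = 1
69 = 1·38 + 31, so a_3 = 1
38 = 1·31 + 7, so a_4 = 1
31 = 4·7 + 3, so a_5 = 4
7 = 2·3 + 1, so a_6 = 2
3 = 3·1 + 0, so a_7 = 3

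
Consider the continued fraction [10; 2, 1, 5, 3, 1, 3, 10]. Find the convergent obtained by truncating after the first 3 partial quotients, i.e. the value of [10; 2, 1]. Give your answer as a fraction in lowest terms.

a_0 = 10: 10/1
a_1 = 2: 21/2
a_2 = 1: 31/3

31/3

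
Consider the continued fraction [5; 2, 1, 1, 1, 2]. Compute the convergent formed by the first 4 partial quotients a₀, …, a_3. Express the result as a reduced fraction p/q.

27/5

Start with 1.
1 + 1/(1/1) = 1 + 1/1 = 2/1
2 + 1/(2/1) = 2 + 1/2 = 5/2
5 + 1/(5/2) = 5 + 2/5 = 27/5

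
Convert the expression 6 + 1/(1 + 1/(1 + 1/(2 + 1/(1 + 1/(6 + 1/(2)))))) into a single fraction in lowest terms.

664/101

Start with 2.
6 + 1/(2/1) = 6 + 1/2 = 13/2
1 + 1/(13/2) = 1 + 2/13 = 15/13
2 + 1/(15/13) = 2 + 13/15 = 43/15
1 + 1/(43/15) = 1 + 15/43 = 58/43
1 + 1/(58/43) = 1 + 43/58 = 101/58
6 + 1/(101/58) = 6 + 58/101 = 664/101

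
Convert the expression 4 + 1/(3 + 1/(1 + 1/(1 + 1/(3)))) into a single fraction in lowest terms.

Use the convergent recurrence hₖ = aₖ·hₖ₋₁ + hₖ₋₂ (and likewise for the denominators kₖ):
a_0 = 4: 4/1
a_1 = 3: 13/3
a_2 = 1: 17/4
a_3 = 1: 30/7
a_4 = 3: 107/25

107/25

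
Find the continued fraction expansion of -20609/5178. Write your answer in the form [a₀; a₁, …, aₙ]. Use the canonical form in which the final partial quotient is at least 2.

[-4; 50, 3, 1, 2, 9]

-20609 = -4·5178 + 103, so a_0 = -4
5178 = 50·103 + 28, so a_1 = 50
103 = 3·28 + 19, so a_2 = 3
28 = 1·19 + 9, so a_3 = 1
19 = 2·9 + 1, so a_4 = 2
9 = 9·1 + 0, so a_5 = 9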